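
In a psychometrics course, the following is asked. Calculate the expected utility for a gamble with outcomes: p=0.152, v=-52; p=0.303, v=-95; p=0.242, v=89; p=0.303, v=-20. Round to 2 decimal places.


EU = sum(p_i * v_i)
0.152 * -52 = -7.904
0.303 * -95 = -28.785
0.242 * 89 = 21.538
0.303 * -20 = -6.06
EU = -7.904 + -28.785 + 21.538 + -6.06
= -21.21


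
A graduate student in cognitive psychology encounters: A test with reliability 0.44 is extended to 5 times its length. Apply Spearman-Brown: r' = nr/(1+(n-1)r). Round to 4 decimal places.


r_new = n*r / (1 + (n-1)*r)
Numerator = 5 * 0.44 = 2.2
Denominator = 1 + 4 * 0.44 = 2.76
r_new = 2.2 / 2.76
= 0.7971


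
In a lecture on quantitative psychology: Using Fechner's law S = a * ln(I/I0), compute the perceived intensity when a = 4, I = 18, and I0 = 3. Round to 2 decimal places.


S = 4 * ln(18/3)
I/I0 = 6.0
ln(6.0) = 1.7918
S = 4 * 1.7918
= 7.17


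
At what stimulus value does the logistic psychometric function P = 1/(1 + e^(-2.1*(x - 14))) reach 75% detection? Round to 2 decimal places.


At P = 0.75: 0.75 = 1/(1 + e^(-k*(x-x0)))
Solving: e^(-k*(x-x0)) = 1/3
x = x0 + ln(3)/k
ln(3) = 1.0986
x = 14 + 1.0986/2.1
= 14 + 0.5231
= 14.52


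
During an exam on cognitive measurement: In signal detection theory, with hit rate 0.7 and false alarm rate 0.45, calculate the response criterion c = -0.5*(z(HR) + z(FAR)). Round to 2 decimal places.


c = -0.5 * (z(HR) + z(FAR))
z(0.7) = 0.5244
z(0.45) = -0.1257
c = -0.5 * (0.5244 + -0.1257)
= -0.5 * 0.3987
= -0.20


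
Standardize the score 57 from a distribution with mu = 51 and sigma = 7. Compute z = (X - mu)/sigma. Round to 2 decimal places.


z = (X - mu) / sigma
= (57 - 51) / 7
= 6 / 7
= 0.86


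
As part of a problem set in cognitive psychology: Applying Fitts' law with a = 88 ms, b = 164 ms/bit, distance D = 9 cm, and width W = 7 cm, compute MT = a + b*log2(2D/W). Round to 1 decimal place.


MT = 88 + 164 * log2(2*9/7)
2D/W = 2.571429
log2(2.571429) = 1.3626
MT = 88 + 164 * 1.3626
= 311.5 ms


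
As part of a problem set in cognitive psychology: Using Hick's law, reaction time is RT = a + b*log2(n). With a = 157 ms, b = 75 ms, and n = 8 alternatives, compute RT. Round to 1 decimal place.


RT = 157 + 75 * log2(8)
log2(8) = 3.0
RT = 157 + 75 * 3.0
= 157 + 225.0
= 382.0 ms


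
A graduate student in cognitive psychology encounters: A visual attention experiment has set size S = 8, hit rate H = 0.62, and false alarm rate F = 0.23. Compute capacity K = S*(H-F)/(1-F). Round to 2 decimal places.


K = S * (H - F) / (1 - F)
H - F = 0.39
1 - F = 0.77
K = 8 * 0.39 / 0.77
= 4.05


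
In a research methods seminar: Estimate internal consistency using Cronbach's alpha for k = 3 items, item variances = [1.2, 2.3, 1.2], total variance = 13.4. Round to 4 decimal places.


alpha = (k/(k-1)) * (1 - sum(s_i^2)/s_total^2)
sum(item variances) = 4.7
k/(k-1) = 3/2 = 1.5
1 - 4.7/13.4 = 1 - 0.350746 = 0.649254
alpha = 1.5 * 0.649254
= 0.9739


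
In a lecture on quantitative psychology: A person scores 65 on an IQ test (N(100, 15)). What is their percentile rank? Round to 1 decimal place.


z = (IQ - mean) / SD
z = (65 - 100) / 15 = -2.3333
Percentile = Phi(-2.3333) * 100
Phi(-2.3333) = 0.009816
= 1.0


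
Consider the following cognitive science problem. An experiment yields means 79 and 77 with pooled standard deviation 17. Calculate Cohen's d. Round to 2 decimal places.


Cohen's d = (M1 - M2) / S_pooled
= (79 - 77) / 17
= 2 / 17
= 0.12


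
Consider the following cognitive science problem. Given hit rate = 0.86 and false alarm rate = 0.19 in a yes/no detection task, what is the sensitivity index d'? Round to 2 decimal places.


d' = z(HR) - z(FAR)
z(0.86) = 1.0803
z(0.19) = -0.8779
d' = 1.0803 - -0.8779
= 1.96


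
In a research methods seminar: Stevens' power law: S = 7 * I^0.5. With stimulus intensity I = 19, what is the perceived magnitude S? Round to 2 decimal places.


S = 7 * 19^0.5
19^0.5 = 4.3589
S = 7 * 4.3589
= 30.51


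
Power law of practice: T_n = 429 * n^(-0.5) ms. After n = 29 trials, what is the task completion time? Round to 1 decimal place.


T_n = 429 * 29^(-0.5)
29^(-0.5) = 0.185695
T_n = 429 * 0.185695
= 79.7 ms


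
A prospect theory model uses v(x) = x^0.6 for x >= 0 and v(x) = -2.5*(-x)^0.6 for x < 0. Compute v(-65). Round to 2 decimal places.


Since x = -65 < 0, use v(x) = -lambda*(-x)^alpha
(-x) = 65
65^0.6 = 12.2391
v(-65) = -2.5 * 12.2391
= -30.60


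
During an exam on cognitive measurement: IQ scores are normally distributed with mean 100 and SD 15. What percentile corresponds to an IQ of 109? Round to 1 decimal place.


z = (IQ - mean) / SD
z = (109 - 100) / 15 = 0.6
Percentile = Phi(0.6) * 100
Phi(0.6) = 0.725747
= 72.6


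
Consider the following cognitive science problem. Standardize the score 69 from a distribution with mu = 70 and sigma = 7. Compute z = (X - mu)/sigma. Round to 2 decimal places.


z = (X - mu) / sigma
= (69 - 70) / 7
= -1 / 7
= -0.14


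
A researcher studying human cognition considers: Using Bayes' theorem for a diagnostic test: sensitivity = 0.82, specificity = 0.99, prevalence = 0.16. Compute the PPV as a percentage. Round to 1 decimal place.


PPV = (sens * prev) / (sens * prev + (1-spec) * (1-prev))
Numerator = 0.82 * 0.16 = 0.1312
P(positive and no disease) = (1 - spec) * (1 - prev) = (1 - 0.99) * (1 - 0.16) = 0.0084
Denominator = 0.1312 + 0.0084 = 0.1396
PPV = 0.1312 / 0.1396 = 0.939828
As percentage = 94.0


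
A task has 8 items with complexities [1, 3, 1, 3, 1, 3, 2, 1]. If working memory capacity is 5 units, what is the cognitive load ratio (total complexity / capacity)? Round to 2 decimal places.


Total complexity = 1 + 3 + 1 + 3 + 1 + 3 + 2 + 1 = 15
Load = total / capacity = 15 / 5
= 3.00


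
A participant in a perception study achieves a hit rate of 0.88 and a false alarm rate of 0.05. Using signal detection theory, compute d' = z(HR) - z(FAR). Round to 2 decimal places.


d' = z(HR) - z(FAR)
z(0.88) = 1.175
z(0.05) = -1.6449
d' = 1.175 - -1.6449
= 2.82


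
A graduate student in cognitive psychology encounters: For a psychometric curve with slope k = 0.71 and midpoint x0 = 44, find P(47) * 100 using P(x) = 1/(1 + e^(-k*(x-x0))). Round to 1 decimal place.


P(x) = 1/(1 + e^(-0.71*(47 - 44)))
Exponent = -0.71 * 3 = -2.13
e^(-2.13) = 0.118837
P = 1/(1 + 0.118837) = 0.893785
Percentage = 89.4


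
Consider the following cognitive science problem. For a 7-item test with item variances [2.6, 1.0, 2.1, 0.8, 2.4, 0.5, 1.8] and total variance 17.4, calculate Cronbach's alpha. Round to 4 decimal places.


alpha = (k/(k-1)) * (1 - sum(s_i^2)/s_total^2)
sum(item variances) = 11.2
k/(k-1) = 7/6 = 1.166667
1 - 11.2/17.4 = 1 - 0.643678 = 0.356322
alpha = 1.166667 * 0.356322
= 0.4157


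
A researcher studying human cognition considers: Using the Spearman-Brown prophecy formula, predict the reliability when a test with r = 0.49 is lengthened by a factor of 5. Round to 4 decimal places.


r_new = n*r / (1 + (n-1)*r)
Numerator = 5 * 0.49 = 2.45
Denominator = 1 + 4 * 0.49 = 2.96
r_new = 2.45 / 2.96
= 0.8277


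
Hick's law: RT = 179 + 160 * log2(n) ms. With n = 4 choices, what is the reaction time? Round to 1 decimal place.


RT = 179 + 160 * log2(4)
log2(4) = 2.0
RT = 179 + 160 * 2.0
= 179 + 320.0
= 499.0 ms


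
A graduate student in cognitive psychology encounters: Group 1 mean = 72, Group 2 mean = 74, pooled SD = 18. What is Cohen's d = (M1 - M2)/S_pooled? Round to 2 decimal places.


Cohen's d = (M1 - M2) / S_pooled
= (72 - 74) / 18
= -2 / 18
= -0.11


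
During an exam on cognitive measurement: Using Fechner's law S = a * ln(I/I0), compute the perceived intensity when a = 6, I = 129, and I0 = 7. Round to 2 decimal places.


S = 6 * ln(129/7)
I/I0 = 18.428571
ln(18.428571) = 2.9139
S = 6 * 2.9139
= 17.48


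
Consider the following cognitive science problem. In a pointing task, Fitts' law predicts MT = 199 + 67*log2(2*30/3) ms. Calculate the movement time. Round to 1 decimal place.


MT = 199 + 67 * log2(2*30/3)
2D/W = 20.0
log2(20.0) = 4.3219
MT = 199 + 67 * 4.3219
= 488.6 ms


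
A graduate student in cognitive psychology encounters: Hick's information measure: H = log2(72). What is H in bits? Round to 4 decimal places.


H = log2(n)
H = log2(72)
= 6.1699


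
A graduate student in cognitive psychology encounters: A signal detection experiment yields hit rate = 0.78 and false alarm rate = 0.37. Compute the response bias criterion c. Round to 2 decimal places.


c = -0.5 * (z(HR) + z(FAR))
z(0.78) = 0.7722
z(0.37) = -0.3319
c = -0.5 * (0.7722 + -0.3319)
= -0.5 * 0.4403
= -0.22


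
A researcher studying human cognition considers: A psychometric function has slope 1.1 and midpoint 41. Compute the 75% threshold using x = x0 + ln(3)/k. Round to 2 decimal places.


At P = 0.75: 0.75 = 1/(1 + e^(-k*(x-x0)))
Solving: e^(-k*(x-x0)) = 1/3
x = x0 + ln(3)/k
ln(3) = 1.0986
x = 41 + 1.0986/1.1
= 41 + 0.9987
= 42.00


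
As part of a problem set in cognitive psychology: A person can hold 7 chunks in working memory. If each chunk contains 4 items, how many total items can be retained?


Total items = chunks * items_per_chunk
= 7 * 4
= 28


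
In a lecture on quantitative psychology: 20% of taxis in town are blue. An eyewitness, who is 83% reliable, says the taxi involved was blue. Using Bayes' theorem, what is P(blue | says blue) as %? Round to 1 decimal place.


P(blue | says blue) = P(says blue | blue)*P(blue) / [P(says blue | blue)*P(blue) + P(says blue | not blue)*P(not blue)]
Numerator = 0.83 * 0.2 = 0.166
False identification = 0.17 * 0.8 = 0.136
P = 0.166 / (0.166 + 0.136)
= 0.166 / 0.302
As percentage = 55.0


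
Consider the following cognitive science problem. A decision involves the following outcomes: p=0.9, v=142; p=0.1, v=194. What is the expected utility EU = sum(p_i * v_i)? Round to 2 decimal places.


EU = sum(p_i * v_i)
0.9 * 142 = 127.8
0.1 * 194 = 19.4
EU = 127.8 + 19.4
= 147.20


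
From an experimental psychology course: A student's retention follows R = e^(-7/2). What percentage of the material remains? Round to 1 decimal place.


R = e^(-t/S)
-t/S = -7/2 = -3.5
R = e^(-3.5) = 0.030197
Percentage = 0.030197 * 100
= 3.0


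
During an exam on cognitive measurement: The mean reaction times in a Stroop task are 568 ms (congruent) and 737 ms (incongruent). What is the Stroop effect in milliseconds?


Stroop effect = RT(incongruent) - RT(congruent)
= 737 - 568
= 169 ms


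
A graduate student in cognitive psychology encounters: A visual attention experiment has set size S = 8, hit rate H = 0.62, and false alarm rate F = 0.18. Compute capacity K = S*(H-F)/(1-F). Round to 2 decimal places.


K = S * (H - F) / (1 - F)
H - F = 0.44
1 - F = 0.82
K = 8 * 0.44 / 0.82
= 4.29


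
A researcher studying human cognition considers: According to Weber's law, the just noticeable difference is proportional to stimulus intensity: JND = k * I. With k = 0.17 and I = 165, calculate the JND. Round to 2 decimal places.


JND = k * I
JND = 0.17 * 165
= 28.05


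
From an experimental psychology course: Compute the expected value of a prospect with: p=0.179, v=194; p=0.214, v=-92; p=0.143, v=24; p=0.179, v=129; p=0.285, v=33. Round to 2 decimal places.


EU = sum(p_i * v_i)
0.179 * 194 = 34.726
0.214 * -92 = -19.688
0.143 * 24 = 3.432
0.179 * 129 = 23.091
0.285 * 33 = 9.405
EU = 34.726 + -19.688 + 3.432 + 23.091 + 9.405
= 50.97


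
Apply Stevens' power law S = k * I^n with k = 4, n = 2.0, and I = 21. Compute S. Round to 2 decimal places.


S = 4 * 21^2.0
21^2.0 = 441.0
S = 4 * 441.0
= 1764.00


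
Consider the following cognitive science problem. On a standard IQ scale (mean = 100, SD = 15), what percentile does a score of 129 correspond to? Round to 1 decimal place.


z = (IQ - mean) / SD
z = (129 - 100) / 15 = 1.9333
Percentile = Phi(1.9333) * 100
Phi(1.9333) = 0.9734
= 97.3


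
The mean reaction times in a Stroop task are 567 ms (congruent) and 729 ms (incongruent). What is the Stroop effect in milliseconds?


Stroop effect = RT(incongruent) - RT(congruent)
= 729 - 567
= 162 ms


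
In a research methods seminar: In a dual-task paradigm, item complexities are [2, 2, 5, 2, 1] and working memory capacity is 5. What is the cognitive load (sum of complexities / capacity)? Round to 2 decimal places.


Total complexity = 2 + 2 + 5 + 2 + 1 = 12
Load = total / capacity = 12 / 5
= 2.40


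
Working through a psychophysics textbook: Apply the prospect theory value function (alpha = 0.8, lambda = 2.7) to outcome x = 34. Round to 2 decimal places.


Since x = 34 >= 0, use v(x) = x^0.8
34^0.8 = 16.7951
v(34) = 16.80


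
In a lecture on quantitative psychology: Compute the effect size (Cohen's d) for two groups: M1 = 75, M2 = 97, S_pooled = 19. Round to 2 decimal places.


Cohen's d = (M1 - M2) / S_pooled
= (75 - 97) / 19
= -22 / 19
= -1.16


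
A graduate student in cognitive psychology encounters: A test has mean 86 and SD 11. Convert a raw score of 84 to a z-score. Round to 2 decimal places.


z = (X - mu) / sigma
= (84 - 86) / 11
= -2 / 11
= -0.18


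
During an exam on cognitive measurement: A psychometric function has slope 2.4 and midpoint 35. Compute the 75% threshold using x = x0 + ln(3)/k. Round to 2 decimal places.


At P = 0.75: 0.75 = 1/(1 + e^(-k*(x-x0)))
Solving: e^(-k*(x-x0)) = 1/3
x = x0 + ln(3)/k
ln(3) = 1.0986
x = 35 + 1.0986/2.4
= 35 + 0.4578
= 35.46


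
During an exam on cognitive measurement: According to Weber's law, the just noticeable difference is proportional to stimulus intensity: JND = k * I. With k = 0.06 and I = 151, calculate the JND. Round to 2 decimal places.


JND = k * I
JND = 0.06 * 151
= 9.06


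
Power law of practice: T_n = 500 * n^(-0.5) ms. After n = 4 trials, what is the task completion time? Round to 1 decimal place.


T_n = 500 * 4^(-0.5)
4^(-0.5) = 0.5
T_n = 500 * 0.5
= 250.0 ms


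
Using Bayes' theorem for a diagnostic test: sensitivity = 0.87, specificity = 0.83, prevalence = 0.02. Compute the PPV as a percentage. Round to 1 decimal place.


PPV = (sens * prev) / (sens * prev + (1-spec) * (1-prev))
Numerator = 0.87 * 0.02 = 0.0174
P(positive and no disease) = (1 - spec) * (1 - prev) = (1 - 0.83) * (1 - 0.02) = 0.1666
Denominator = 0.0174 + 0.1666 = 0.184
PPV = 0.0174 / 0.184 = 0.094565
As percentage = 9.5


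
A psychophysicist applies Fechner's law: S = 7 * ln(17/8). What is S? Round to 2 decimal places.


S = 7 * ln(17/8)
I/I0 = 2.125
ln(2.125) = 0.7538
S = 7 * 0.7538
= 5.28


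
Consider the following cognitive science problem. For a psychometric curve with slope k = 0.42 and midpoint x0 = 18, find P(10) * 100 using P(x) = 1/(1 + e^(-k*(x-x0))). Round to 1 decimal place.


P(x) = 1/(1 + e^(-0.42*(10 - 18)))
Exponent = -0.42 * -8 = 3.36
e^(3.36) = 28.789191
P = 1/(1 + 28.789191) = 0.033569
Percentage = 3.4


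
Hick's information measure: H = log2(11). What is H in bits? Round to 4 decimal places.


H = log2(n)
H = log2(11)
= 3.4594


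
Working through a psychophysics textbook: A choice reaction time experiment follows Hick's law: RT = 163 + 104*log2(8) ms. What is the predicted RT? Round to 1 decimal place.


RT = 163 + 104 * log2(8)
log2(8) = 3.0
RT = 163 + 104 * 3.0
= 163 + 312.0
= 475.0 ms


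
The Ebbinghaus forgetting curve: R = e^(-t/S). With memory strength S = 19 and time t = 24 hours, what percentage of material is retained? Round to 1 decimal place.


R = e^(-t/S)
-t/S = -24/19 = -1.263158
R = e^(-1.263158) = 0.28276
Percentage = 0.28276 * 100
= 28.3


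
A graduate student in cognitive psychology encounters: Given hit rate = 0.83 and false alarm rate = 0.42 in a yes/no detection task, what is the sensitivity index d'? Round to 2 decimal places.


d' = z(HR) - z(FAR)
z(0.83) = 0.9542
z(0.42) = -0.2019
d' = 0.9542 - -0.2019
= 1.16


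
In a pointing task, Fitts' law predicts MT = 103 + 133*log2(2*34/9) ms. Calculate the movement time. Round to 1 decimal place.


MT = 103 + 133 * log2(2*34/9)
2D/W = 7.555556
log2(7.555556) = 2.9175
MT = 103 + 133 * 2.9175
= 491.0 ms


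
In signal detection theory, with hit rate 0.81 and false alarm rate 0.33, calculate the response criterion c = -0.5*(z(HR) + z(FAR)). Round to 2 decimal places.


c = -0.5 * (z(HR) + z(FAR))
z(0.81) = 0.8779
z(0.33) = -0.4399
c = -0.5 * (0.8779 + -0.4399)
= -0.5 * 0.438
= -0.22


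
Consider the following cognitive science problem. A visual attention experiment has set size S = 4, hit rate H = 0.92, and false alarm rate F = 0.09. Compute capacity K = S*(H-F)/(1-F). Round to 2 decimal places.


K = S * (H - F) / (1 - F)
H - F = 0.83
1 - F = 0.91
K = 4 * 0.83 / 0.91
= 3.65


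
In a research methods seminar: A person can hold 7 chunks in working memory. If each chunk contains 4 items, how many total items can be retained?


Total items = chunks * items_per_chunk
= 7 * 4
= 28


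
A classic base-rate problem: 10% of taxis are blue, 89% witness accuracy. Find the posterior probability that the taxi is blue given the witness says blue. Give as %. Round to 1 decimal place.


P(blue | says blue) = P(says blue | blue)*P(blue) / [P(says blue | blue)*P(blue) + P(says blue | not blue)*P(not blue)]
Numerator = 0.89 * 0.1 = 0.089
False identification = 0.11 * 0.9 = 0.099
P = 0.089 / (0.089 + 0.099)
= 0.089 / 0.188
As percentage = 47.3


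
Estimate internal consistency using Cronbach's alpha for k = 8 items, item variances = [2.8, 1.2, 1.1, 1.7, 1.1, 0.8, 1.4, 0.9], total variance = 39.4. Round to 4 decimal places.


alpha = (k/(k-1)) * (1 - sum(s_i^2)/s_total^2)
sum(item variances) = 11.0
k/(k-1) = 8/7 = 1.142857
1 - 11.0/39.4 = 1 - 0.279188 = 0.720812
alpha = 1.142857 * 0.720812
= 0.8238


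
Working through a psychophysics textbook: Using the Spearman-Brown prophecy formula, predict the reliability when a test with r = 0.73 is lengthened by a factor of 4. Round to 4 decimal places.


r_new = n*r / (1 + (n-1)*r)
Numerator = 4 * 0.73 = 2.92
Denominator = 1 + 3 * 0.73 = 3.19
r_new = 2.92 / 3.19
= 0.9154


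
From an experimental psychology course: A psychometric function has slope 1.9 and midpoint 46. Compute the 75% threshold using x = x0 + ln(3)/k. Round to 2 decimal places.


At P = 0.75: 0.75 = 1/(1 + e^(-k*(x-x0)))
Solving: e^(-k*(x-x0)) = 1/3
x = x0 + ln(3)/k
ln(3) = 1.0986
x = 46 + 1.0986/1.9
= 46 + 0.5782
= 46.58


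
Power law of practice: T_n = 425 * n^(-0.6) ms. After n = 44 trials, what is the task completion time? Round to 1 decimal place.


T_n = 425 * 44^(-0.6)
44^(-0.6) = 0.103259
T_n = 425 * 0.103259
= 43.9 ms


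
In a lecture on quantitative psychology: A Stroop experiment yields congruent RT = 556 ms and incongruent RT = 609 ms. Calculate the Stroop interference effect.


Stroop effect = RT(incongruent) - RT(congruent)
= 609 - 556
= 53 ms


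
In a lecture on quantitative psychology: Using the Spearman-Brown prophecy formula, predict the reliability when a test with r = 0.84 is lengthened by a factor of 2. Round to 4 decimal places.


r_new = n*r / (1 + (n-1)*r)
Numerator = 2 * 0.84 = 1.68
Denominator = 1 + 1 * 0.84 = 1.84
r_new = 1.68 / 1.84
= 0.9130


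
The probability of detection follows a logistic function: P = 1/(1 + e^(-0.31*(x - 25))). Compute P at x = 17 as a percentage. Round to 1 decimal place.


P(x) = 1/(1 + e^(-0.31*(17 - 25)))
Exponent = -0.31 * -8 = 2.48
e^(2.48) = 11.941264
P = 1/(1 + 11.941264) = 0.077272
Percentage = 7.7


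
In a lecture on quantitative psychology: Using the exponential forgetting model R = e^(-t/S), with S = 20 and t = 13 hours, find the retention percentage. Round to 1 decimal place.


R = e^(-t/S)
-t/S = -13/20 = -0.65
R = e^(-0.65) = 0.522046
Percentage = 0.522046 * 100
= 52.2


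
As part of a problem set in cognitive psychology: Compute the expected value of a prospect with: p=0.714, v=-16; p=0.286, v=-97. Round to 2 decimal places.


EU = sum(p_i * v_i)
0.714 * -16 = -11.424
0.286 * -97 = -27.742
EU = -11.424 + -27.742
= -39.17


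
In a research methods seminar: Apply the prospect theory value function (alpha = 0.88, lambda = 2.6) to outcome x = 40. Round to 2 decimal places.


Since x = 40 >= 0, use v(x) = x^0.88
40^0.88 = 25.6929
v(40) = 25.69


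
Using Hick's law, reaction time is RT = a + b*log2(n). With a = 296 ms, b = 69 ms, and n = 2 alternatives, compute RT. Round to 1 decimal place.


RT = 296 + 69 * log2(2)
log2(2) = 1.0
RT = 296 + 69 * 1.0
= 296 + 69.0
= 365.0 ms


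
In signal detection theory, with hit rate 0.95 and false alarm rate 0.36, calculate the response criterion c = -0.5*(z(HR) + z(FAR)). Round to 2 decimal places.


c = -0.5 * (z(HR) + z(FAR))
z(0.95) = 1.6449
z(0.36) = -0.3585
c = -0.5 * (1.6449 + -0.3585)
= -0.5 * 1.2864
= -0.64


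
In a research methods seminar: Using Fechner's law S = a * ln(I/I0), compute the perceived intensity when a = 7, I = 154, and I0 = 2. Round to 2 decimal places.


S = 7 * ln(154/2)
I/I0 = 77.0
ln(77.0) = 4.3438
S = 7 * 4.3438
= 30.41


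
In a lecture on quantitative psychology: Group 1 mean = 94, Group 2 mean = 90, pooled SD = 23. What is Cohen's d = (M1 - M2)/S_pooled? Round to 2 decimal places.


Cohen's d = (M1 - M2) / S_pooled
= (94 - 90) / 23
= 4 / 23
= 0.17


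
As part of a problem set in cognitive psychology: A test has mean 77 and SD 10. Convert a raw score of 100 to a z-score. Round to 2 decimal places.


z = (X - mu) / sigma
= (100 - 77) / 10
= 23 / 10
= 2.30


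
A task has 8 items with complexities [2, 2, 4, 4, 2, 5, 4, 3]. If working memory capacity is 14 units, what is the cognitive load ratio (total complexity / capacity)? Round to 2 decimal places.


Total complexity = 2 + 2 + 4 + 4 + 2 + 5 + 4 + 3 = 26
Load = total / capacity = 26 / 14
= 1.86


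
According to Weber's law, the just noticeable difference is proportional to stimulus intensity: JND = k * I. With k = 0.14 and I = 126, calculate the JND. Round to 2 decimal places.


JND = k * I
JND = 0.14 * 126
= 17.64


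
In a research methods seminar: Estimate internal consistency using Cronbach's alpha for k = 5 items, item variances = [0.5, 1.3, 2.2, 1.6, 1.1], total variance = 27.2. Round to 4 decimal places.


alpha = (k/(k-1)) * (1 - sum(s_i^2)/s_total^2)
sum(item variances) = 6.7
k/(k-1) = 5/4 = 1.25
1 - 6.7/27.2 = 1 - 0.246324 = 0.753676
alpha = 1.25 * 0.753676
= 0.9421


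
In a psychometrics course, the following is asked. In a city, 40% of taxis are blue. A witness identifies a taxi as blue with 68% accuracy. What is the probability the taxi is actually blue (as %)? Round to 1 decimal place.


P(blue | says blue) = P(says blue | blue)*P(blue) / [P(says blue | blue)*P(blue) + P(says blue | not blue)*P(not blue)]
Numerator = 0.68 * 0.4 = 0.272
False identification = 0.32 * 0.6 = 0.192
P = 0.272 / (0.272 + 0.192)
= 0.272 / 0.464
As percentage = 58.6


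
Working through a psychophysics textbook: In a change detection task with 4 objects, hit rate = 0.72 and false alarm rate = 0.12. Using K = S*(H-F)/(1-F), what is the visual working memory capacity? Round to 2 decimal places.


K = S * (H - F) / (1 - F)
H - F = 0.6
1 - F = 0.88
K = 4 * 0.6 / 0.88
= 2.73


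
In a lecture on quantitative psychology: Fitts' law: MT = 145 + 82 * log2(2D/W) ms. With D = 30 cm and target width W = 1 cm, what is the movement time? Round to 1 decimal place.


MT = 145 + 82 * log2(2*30/1)
2D/W = 60.0
log2(60.0) = 5.9069
MT = 145 + 82 * 5.9069
= 629.4 ms


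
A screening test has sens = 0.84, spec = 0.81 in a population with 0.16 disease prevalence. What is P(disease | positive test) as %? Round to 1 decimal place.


PPV = (sens * prev) / (sens * prev + (1-spec) * (1-prev))
Numerator = 0.84 * 0.16 = 0.1344
P(positive and no disease) = (1 - spec) * (1 - prev) = (1 - 0.81) * (1 - 0.16) = 0.1596
Denominator = 0.1344 + 0.1596 = 0.294
PPV = 0.1344 / 0.294 = 0.457143
As percentage = 45.7


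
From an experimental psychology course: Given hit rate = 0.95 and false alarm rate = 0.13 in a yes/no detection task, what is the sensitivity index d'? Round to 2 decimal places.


d' = z(HR) - z(FAR)
z(0.95) = 1.6449
z(0.13) = -1.1264
d' = 1.6449 - -1.1264
= 2.77


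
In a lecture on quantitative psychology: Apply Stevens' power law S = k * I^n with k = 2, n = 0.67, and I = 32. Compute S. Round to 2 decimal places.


S = 2 * 32^0.67
32^0.67 = 10.1965
S = 2 * 10.1965
= 20.39


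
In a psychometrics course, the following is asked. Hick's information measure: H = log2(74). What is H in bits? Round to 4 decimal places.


H = log2(n)
H = log2(74)
= 6.2095


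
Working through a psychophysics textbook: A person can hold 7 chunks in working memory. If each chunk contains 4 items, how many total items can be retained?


Total items = chunks * items_per_chunk
= 7 * 4
= 28


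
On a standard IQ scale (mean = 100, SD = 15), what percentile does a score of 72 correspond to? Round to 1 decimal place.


z = (IQ - mean) / SD
z = (72 - 100) / 15 = -1.8667
Percentile = Phi(-1.8667) * 100
Phi(-1.8667) = 0.030972
= 3.1


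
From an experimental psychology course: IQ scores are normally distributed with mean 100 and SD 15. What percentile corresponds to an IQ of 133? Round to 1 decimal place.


z = (IQ - mean) / SD
z = (133 - 100) / 15 = 2.2
Percentile = Phi(2.2) * 100
Phi(2.2) = 0.986097
= 98.6


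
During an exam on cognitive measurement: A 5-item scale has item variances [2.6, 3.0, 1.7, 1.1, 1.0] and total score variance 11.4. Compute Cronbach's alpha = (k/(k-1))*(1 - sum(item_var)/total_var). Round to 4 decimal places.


alpha = (k/(k-1)) * (1 - sum(s_i^2)/s_total^2)
sum(item variances) = 9.4
k/(k-1) = 5/4 = 1.25
1 - 9.4/11.4 = 1 - 0.824561 = 0.175439
alpha = 1.25 * 0.175439
= 0.2193


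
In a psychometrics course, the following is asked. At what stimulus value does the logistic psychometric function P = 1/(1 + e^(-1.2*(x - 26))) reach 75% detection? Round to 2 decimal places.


At P = 0.75: 0.75 = 1/(1 + e^(-k*(x-x0)))
Solving: e^(-k*(x-x0)) = 1/3
x = x0 + ln(3)/k
ln(3) = 1.0986
x = 26 + 1.0986/1.2
= 26 + 0.9155
= 26.92


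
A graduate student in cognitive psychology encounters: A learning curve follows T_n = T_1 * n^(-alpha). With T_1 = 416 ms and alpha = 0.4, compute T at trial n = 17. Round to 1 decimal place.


T_n = 416 * 17^(-0.4)
17^(-0.4) = 0.321974
T_n = 416 * 0.321974
= 133.9 ms


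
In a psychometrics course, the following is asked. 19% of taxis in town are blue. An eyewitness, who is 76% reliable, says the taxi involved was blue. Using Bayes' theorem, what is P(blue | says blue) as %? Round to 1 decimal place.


P(blue | says blue) = P(says blue | blue)*P(blue) / [P(says blue | blue)*P(blue) + P(says blue | not blue)*P(not blue)]
Numerator = 0.76 * 0.19 = 0.1444
False identification = 0.24 * 0.81 = 0.1944
P = 0.1444 / (0.1444 + 0.1944)
= 0.1444 / 0.3388
As percentage = 42.6


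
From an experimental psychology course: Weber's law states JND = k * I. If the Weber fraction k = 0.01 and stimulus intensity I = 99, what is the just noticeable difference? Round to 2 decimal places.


JND = k * I
JND = 0.01 * 99
= 0.99


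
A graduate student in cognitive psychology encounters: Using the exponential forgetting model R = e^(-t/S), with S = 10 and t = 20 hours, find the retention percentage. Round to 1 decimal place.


R = e^(-t/S)
-t/S = -20/10 = -2.0
R = e^(-2.0) = 0.135335
Percentage = 0.135335 * 100
= 13.5


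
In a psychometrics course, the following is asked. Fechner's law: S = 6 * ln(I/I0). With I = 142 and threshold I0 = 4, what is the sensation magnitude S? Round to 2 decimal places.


S = 6 * ln(142/4)
I/I0 = 35.5
ln(35.5) = 3.5695
S = 6 * 3.5695
= 21.42


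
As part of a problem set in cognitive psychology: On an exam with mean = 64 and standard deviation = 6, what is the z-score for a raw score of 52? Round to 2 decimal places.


z = (X - mu) / sigma
= (52 - 64) / 6
= -12 / 6
= -2.00


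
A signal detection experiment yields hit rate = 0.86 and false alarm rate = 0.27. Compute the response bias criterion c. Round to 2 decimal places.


c = -0.5 * (z(HR) + z(FAR))
z(0.86) = 1.0803
z(0.27) = -0.6128
c = -0.5 * (1.0803 + -0.6128)
= -0.5 * 0.4675
= -0.23


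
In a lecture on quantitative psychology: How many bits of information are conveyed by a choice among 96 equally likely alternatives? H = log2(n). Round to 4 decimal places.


H = log2(n)
H = log2(96)
= 6.5850


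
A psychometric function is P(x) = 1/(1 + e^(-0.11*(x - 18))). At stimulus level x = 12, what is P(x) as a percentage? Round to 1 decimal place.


P(x) = 1/(1 + e^(-0.11*(12 - 18)))
Exponent = -0.11 * -6 = 0.66
e^(0.66) = 1.934792
P = 1/(1 + 1.934792) = 0.34074
Percentage = 34.1


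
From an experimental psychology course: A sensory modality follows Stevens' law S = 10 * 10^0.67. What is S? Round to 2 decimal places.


S = 10 * 10^0.67
10^0.67 = 4.6774
S = 10 * 4.6774
= 46.77


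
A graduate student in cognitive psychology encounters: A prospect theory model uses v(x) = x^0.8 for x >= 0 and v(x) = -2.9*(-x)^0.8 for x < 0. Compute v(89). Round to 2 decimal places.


Since x = 89 >= 0, use v(x) = x^0.8
89^0.8 = 36.267
v(89) = 36.27


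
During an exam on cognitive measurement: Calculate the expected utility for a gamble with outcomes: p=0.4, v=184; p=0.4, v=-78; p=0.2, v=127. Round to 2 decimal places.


EU = sum(p_i * v_i)
0.4 * 184 = 73.6
0.4 * -78 = -31.2
0.2 * 127 = 25.4
EU = 73.6 + -31.2 + 25.4
= 67.80


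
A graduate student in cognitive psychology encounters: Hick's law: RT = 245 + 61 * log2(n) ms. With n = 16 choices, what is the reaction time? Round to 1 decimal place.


RT = 245 + 61 * log2(16)
log2(16) = 4.0
RT = 245 + 61 * 4.0
= 245 + 244.0
= 489.0 ms


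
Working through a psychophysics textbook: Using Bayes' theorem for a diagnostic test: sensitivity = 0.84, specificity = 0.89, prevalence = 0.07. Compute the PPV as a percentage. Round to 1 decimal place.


PPV = (sens * prev) / (sens * prev + (1-spec) * (1-prev))
Numerator = 0.84 * 0.07 = 0.0588
P(positive and no disease) = (1 - spec) * (1 - prev) = (1 - 0.89) * (1 - 0.07) = 0.1023
Denominator = 0.0588 + 0.1023 = 0.1611
PPV = 0.0588 / 0.1611 = 0.364991
As percentage = 36.5


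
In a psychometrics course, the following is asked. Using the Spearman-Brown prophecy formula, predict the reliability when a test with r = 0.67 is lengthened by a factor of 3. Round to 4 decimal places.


r_new = n*r / (1 + (n-1)*r)
Numerator = 3 * 0.67 = 2.01
Denominator = 1 + 2 * 0.67 = 2.34
r_new = 2.01 / 2.34
= 0.8590


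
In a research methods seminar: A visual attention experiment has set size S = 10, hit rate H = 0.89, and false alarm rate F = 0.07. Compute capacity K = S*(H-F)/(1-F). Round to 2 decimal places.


K = S * (H - F) / (1 - F)
H - F = 0.82
1 - F = 0.93
K = 10 * 0.82 / 0.93
= 8.82


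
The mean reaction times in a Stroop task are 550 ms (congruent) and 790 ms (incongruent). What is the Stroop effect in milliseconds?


Stroop effect = RT(incongruent) - RT(congruent)
= 790 - 550
= 240 ms


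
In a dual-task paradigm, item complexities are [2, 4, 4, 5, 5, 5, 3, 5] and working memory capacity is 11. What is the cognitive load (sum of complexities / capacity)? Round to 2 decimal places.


Total complexity = 2 + 4 + 4 + 5 + 5 + 5 + 3 + 5 = 33
Load = total / capacity = 33 / 11
= 3.00


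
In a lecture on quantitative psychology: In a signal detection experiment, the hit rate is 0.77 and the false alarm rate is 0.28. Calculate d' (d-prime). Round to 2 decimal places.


d' = z(HR) - z(FAR)
z(0.77) = 0.7388
z(0.28) = -0.5828
d' = 0.7388 - -0.5828
= 1.32


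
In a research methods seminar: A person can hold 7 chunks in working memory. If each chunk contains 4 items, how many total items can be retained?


Total items = chunks * items_per_chunk
= 7 * 4
= 28


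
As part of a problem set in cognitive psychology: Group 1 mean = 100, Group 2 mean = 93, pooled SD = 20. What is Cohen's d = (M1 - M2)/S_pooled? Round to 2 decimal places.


Cohen's d = (M1 - M2) / S_pooled
= (100 - 93) / 20
= 7 / 20
= 0.35


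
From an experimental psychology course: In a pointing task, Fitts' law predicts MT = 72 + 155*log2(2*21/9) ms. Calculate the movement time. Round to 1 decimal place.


MT = 72 + 155 * log2(2*21/9)
2D/W = 4.666667
log2(4.666667) = 2.2224
MT = 72 + 155 * 2.2224
= 416.5 ms


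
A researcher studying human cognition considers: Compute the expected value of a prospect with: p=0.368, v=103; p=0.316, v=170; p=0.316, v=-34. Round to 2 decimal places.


EU = sum(p_i * v_i)
0.368 * 103 = 37.904
0.316 * 170 = 53.72
0.316 * -34 = -10.744
EU = 37.904 + 53.72 + -10.744
= 80.88


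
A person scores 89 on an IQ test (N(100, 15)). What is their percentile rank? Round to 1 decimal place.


z = (IQ - mean) / SD
z = (89 - 100) / 15 = -0.7333
Percentile = Phi(-0.7333) * 100
Phi(-0.7333) = 0.231688
= 23.2


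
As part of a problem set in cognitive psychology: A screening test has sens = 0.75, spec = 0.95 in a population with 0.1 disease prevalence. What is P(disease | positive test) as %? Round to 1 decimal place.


PPV = (sens * prev) / (sens * prev + (1-spec) * (1-prev))
Numerator = 0.75 * 0.1 = 0.075
P(positive and no disease) = (1 - spec) * (1 - prev) = (1 - 0.95) * (1 - 0.1) = 0.045
Denominator = 0.075 + 0.045 = 0.12
PPV = 0.075 / 0.12 = 0.625
As percentage = 62.5


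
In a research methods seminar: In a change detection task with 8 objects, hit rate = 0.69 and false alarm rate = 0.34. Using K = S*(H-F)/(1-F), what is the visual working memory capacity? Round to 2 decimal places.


K = S * (H - F) / (1 - F)
H - F = 0.35
1 - F = 0.66
K = 8 * 0.35 / 0.66
= 4.24


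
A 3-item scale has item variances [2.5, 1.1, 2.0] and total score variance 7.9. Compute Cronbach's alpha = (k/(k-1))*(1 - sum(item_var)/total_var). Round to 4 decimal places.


alpha = (k/(k-1)) * (1 - sum(s_i^2)/s_total^2)
sum(item variances) = 5.6
k/(k-1) = 3/2 = 1.5
1 - 5.6/7.9 = 1 - 0.708861 = 0.291139
alpha = 1.5 * 0.291139
= 0.4367


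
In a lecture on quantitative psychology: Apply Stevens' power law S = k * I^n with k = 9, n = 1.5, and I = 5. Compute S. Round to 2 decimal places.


S = 9 * 5^1.5
5^1.5 = 11.1803
S = 9 * 11.1803
= 100.62


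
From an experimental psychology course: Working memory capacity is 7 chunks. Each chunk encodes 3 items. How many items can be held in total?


Total items = chunks * items_per_chunk
= 7 * 3
= 21


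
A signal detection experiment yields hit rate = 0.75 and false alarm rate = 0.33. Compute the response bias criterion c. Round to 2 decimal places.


c = -0.5 * (z(HR) + z(FAR))
z(0.75) = 0.6745
z(0.33) = -0.4399
c = -0.5 * (0.6745 + -0.4399)
= -0.5 * 0.2346
= -0.12


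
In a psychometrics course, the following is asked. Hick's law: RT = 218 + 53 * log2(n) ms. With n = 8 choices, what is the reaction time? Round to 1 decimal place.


RT = 218 + 53 * log2(8)
log2(8) = 3.0
RT = 218 + 53 * 3.0
= 218 + 159.0
= 377.0 ms


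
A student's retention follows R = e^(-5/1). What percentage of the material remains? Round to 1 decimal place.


R = e^(-t/S)
-t/S = -5/1 = -5.0
R = e^(-5.0) = 0.006738
Percentage = 0.006738 * 100
= 0.7


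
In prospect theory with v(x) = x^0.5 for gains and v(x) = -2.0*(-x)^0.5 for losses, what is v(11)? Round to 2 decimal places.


Since x = 11 >= 0, use v(x) = x^0.5
11^0.5 = 3.3166
v(11) = 3.32


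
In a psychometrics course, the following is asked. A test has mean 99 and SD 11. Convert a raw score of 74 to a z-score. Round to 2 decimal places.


z = (X - mu) / sigma
= (74 - 99) / 11
= -25 / 11
= -2.27


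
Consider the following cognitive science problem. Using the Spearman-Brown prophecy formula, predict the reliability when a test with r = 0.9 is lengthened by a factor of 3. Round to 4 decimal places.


r_new = n*r / (1 + (n-1)*r)
Numerator = 3 * 0.9 = 2.7
Denominator = 1 + 2 * 0.9 = 2.8
r_new = 2.7 / 2.8
= 0.9643


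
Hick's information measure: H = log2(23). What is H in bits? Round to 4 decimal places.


H = log2(n)
H = log2(23)
= 4.5236


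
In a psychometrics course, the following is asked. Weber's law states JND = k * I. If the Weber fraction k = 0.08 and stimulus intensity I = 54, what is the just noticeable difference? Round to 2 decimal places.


JND = k * I
JND = 0.08 * 54
= 4.32


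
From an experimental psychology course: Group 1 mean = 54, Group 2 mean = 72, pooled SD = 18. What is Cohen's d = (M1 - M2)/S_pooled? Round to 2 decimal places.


Cohen's d = (M1 - M2) / S_pooled
= (54 - 72) / 18
= -18 / 18
= -1.00


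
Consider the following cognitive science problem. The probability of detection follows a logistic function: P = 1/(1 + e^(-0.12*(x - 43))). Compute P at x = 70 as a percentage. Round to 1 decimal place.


P(x) = 1/(1 + e^(-0.12*(70 - 43)))
Exponent = -0.12 * 27 = -3.24
e^(-3.24) = 0.039164
P = 1/(1 + 0.039164) = 0.962312
Percentage = 96.2


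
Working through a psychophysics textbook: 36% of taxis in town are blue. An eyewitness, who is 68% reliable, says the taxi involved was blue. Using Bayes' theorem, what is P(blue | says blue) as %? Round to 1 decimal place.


P(blue | says blue) = P(says blue | blue)*P(blue) / [P(says blue | blue)*P(blue) + P(says blue | not blue)*P(not blue)]
Numerator = 0.68 * 0.36 = 0.2448
False identification = 0.32 * 0.64 = 0.2048
P = 0.2448 / (0.2448 + 0.2048)
= 0.2448 / 0.4496
As percentage = 54.4


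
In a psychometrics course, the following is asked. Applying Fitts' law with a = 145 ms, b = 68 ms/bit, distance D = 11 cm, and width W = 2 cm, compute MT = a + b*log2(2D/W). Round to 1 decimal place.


MT = 145 + 68 * log2(2*11/2)
2D/W = 11.0
log2(11.0) = 3.4594
MT = 145 + 68 * 3.4594
= 380.2 ms


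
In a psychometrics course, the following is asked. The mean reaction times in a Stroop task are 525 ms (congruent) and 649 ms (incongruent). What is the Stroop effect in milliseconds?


Stroop effect = RT(incongruent) - RT(congruent)
= 649 - 525
= 124 ms


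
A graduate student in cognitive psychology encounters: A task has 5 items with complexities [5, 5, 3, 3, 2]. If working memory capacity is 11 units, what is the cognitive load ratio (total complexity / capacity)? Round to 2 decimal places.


Total complexity = 5 + 5 + 3 + 3 + 2 = 18
Load = total / capacity = 18 / 11
= 1.64


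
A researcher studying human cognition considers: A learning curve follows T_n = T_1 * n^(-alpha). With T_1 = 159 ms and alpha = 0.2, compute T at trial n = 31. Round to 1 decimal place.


T_n = 159 * 31^(-0.2)
31^(-0.2) = 0.503185
T_n = 159 * 0.503185
= 80.0 ms


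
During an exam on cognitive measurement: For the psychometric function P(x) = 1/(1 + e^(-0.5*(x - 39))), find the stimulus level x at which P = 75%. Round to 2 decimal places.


At P = 0.75: 0.75 = 1/(1 + e^(-k*(x-x0)))
Solving: e^(-k*(x-x0)) = 1/3
x = x0 + ln(3)/k
ln(3) = 1.0986
x = 39 + 1.0986/0.5
= 39 + 2.1972
= 41.20


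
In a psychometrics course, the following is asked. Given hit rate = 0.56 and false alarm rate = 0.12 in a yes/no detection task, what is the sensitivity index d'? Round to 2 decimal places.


d' = z(HR) - z(FAR)
z(0.56) = 0.151
z(0.12) = -1.175
d' = 0.151 - -1.175
= 1.33


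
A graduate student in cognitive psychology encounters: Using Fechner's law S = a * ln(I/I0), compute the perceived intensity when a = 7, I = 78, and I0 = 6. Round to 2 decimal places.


S = 7 * ln(78/6)
I/I0 = 13.0
ln(13.0) = 2.5649
S = 7 * 2.5649
= 17.95


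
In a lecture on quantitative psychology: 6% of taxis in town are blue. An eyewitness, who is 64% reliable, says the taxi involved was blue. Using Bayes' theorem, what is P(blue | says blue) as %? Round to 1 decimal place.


P(blue | says blue) = P(says blue | blue)*P(blue) / [P(says blue | blue)*P(blue) + P(says blue | not blue)*P(not blue)]
Numerator = 0.64 * 0.06 = 0.0384
False identification = 0.36 * 0.94 = 0.3384
P = 0.0384 / (0.0384 + 0.3384)
= 0.0384 / 0.3768
As percentage = 10.2
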